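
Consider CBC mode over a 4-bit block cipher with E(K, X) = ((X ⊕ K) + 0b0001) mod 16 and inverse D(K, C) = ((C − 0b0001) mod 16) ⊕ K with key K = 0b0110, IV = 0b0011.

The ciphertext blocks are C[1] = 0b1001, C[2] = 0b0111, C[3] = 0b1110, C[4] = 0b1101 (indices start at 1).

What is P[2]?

CBC decryption: P_i = D(K, C_i) ⊕ C_{i−1}, with C_{0} = IV.
P[2]: D(K, 0b0111) = 0b0000; 0b0000 ⊕ 0b1001 = 0b1001.

P[2] = 0b1001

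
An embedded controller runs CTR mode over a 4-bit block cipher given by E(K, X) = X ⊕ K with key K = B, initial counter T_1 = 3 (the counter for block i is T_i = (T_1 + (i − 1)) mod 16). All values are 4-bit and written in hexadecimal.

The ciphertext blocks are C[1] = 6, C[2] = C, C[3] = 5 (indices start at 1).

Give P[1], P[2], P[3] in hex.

P[1] = E, P[2] = 3, P[3] = B

CTR decryption: S_i = E(K, T_i) where T_i is the counter for block i; P_i = C_i ⊕ S_i.
P[1]: T = 3, S = E(K, T) = 8; 6 ⊕ 8 = E.
P[2]: T = 4, S = E(K, T) = F; C ⊕ F = 3.
P[3]: T = 5, S = E(K, T) = E; 5 ⊕ E = B.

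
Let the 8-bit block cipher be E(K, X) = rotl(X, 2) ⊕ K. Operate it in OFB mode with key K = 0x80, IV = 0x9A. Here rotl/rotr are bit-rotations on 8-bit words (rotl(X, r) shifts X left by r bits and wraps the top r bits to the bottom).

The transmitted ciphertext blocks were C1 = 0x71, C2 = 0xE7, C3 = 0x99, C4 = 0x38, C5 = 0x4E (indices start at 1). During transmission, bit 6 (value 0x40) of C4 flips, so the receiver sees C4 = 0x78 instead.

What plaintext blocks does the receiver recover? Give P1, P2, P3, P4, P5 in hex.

OFB decryption: S_i = E(K, S_{i−1}) with S_{0} = IV; P_i = C_i ⊕ S_i.
Only C4 changed, to 0x78. In OFB, a change in C_i flips the same bit in P_i only; the keystream is unaffected. Decrypting the received ciphertext:
P1: S = E(K, 0x9A) = 0xEA; 0x71 ⊕ 0xEA = 0x9B.
P2: S = E(K, 0xEA) = 0x2B; 0xE7 ⊕ 0x2B = 0xCC.
P3: S = E(K, 0x2B) = 0x2C; 0x99 ⊕ 0x2C = 0xB5.
P4: S = E(K, 0x2C) = 0x30; 0x78 ⊕ 0x30 = 0x48.
P5: S = E(K, 0x30) = 0x40; 0x4E ⊕ 0x40 = 0x0E.
Blocks that differ from the original plaintext: P4.

P1 = 0x9B, P2 = 0xCC, P3 = 0xB5, P4 = 0x48, P5 = 0x0E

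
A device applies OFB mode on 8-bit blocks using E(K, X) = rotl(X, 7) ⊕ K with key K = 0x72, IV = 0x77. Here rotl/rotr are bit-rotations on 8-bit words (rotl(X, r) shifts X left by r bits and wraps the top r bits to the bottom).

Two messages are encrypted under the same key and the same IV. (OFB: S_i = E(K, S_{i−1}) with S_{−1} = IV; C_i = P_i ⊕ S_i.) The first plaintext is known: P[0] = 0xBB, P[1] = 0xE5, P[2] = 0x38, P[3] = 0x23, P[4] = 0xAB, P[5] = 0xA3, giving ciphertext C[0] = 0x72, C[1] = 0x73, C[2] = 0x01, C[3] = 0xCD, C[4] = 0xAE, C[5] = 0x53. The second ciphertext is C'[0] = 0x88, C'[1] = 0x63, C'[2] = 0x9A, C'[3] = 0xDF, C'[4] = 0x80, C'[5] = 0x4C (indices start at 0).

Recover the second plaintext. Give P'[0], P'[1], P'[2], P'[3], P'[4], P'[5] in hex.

P'[0] = 0x41, P'[1] = 0xF5, P'[2] = 0xA3, P'[3] = 0x31, P'[4] = 0x85, P'[5] = 0xBC

In OFB with a reused IV, both messages share the same keystream S_i, so C_i ⊕ C'_i = P_i ⊕ P'_i and thus P'_i = P_i ⊕ C_i ⊕ C'_i.
P'[0]: 0xBB ⊕ 0x72 ⊕ 0x88 = 0x41.
P'[1]: 0xE5 ⊕ 0x73 ⊕ 0x63 = 0xF5.
P'[2]: 0x38 ⊕ 0x01 ⊕ 0x9A = 0xA3.
P'[3]: 0x23 ⊕ 0xCD ⊕ 0xDF = 0x31.
P'[4]: 0xAB ⊕ 0xAE ⊕ 0x80 = 0x85.
P'[5]: 0xA3 ⊕ 0x53 ⊕ 0x4C = 0xBC.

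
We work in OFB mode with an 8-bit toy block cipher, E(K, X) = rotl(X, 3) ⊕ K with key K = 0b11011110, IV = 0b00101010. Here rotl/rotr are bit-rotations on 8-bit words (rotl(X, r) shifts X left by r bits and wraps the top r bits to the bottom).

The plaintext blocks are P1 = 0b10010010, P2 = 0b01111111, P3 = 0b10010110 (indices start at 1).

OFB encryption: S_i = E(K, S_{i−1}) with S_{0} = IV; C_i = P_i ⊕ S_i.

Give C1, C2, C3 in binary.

C1: S = E(K, 0b00101010) = 0b10001111; 0b10010010 ⊕ 0b10001111 = 0b00011101.
C2: S = E(K, 0b10001111) = 0b10100010; 0b01111111 ⊕ 0b10100010 = 0b11011101.
C3: S = E(K, 0b10100010) = 0b11001011; 0b10010110 ⊕ 0b11001011 = 0b01011101.

C1 = 0b00011101, C2 = 0b11011101, C3 = 0b01011101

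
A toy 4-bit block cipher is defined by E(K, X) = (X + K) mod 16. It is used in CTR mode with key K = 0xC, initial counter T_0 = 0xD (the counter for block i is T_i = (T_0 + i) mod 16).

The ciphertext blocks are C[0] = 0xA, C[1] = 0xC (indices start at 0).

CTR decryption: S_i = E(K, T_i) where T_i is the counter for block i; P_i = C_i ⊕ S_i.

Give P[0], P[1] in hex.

P[0]: T = 0xD, S = E(K, T) = 0x9; 0xA ⊕ 0x9 = 0x3.
P[1]: T = 0xE, S = E(K, T) = 0xA; 0xC ⊕ 0xA = 0x6.

P[0] = 0x3, P[1] = 0x6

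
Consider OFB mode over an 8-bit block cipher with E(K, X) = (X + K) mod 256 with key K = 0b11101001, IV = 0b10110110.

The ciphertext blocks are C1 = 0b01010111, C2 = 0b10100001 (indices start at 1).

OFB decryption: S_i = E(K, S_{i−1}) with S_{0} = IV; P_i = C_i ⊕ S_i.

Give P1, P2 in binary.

P1: S = E(K, 0b10110110) = 0b10011111; 0b01010111 ⊕ 0b10011111 = 0b11001000.
P2: S = E(K, 0b10011111) = 0b10001000; 0b10100001 ⊕ 0b10001000 = 0b00101001.

P1 = 0b11001000, P2 = 0b00101001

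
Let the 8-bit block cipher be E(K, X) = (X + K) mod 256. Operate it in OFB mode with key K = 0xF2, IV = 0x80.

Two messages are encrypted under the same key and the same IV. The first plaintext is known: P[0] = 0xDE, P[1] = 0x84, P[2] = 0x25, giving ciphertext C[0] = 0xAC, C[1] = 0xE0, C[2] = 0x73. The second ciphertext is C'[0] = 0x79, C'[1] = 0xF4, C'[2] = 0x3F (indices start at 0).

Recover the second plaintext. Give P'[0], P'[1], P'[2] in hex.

P'[0] = 0x0B, P'[1] = 0x90, P'[2] = 0x69

In OFB with a reused IV, both messages share the same keystream S_i, so C_i ⊕ C'_i = P_i ⊕ P'_i and thus P'_i = P_i ⊕ C_i ⊕ C'_i.
P'[0]: 0xDE ⊕ 0xAC ⊕ 0x79 = 0x0B.
P'[1]: 0x84 ⊕ 0xE0 ⊕ 0xF4 = 0x90.
P'[2]: 0x25 ⊕ 0x73 ⊕ 0x3F = 0x69.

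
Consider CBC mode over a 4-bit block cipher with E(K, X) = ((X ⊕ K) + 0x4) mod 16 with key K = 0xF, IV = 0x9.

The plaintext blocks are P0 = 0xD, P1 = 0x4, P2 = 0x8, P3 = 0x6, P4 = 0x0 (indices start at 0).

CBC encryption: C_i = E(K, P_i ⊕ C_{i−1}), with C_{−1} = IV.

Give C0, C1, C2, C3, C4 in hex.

C0: P0 ⊕ 0x9 = 0x4; E(K, 0x4) = 0xF.
C1: P1 ⊕ 0xF = 0xB; E(K, 0xB) = 0x8.
C2: P2 ⊕ 0x8 = 0x0; E(K, 0x0) = 0x3.
C3: P3 ⊕ 0x3 = 0x5; E(K, 0x5) = 0xE.
C4: P4 ⊕ 0xE = 0xE; E(K, 0xE) = 0x5.

C0 = 0xF, C1 = 0x8, C2 = 0x3, C3 = 0xE, C4 = 0x5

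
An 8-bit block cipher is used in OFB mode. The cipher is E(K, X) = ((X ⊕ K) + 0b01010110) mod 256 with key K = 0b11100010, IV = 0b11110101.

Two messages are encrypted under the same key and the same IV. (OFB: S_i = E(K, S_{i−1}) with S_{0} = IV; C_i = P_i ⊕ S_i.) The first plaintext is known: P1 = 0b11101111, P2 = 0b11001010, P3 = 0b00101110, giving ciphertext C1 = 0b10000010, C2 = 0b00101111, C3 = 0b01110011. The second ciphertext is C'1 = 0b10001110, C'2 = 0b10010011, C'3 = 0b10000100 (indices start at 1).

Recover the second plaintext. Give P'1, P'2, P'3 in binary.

In OFB with a reused IV, both messages share the same keystream S_i, so C_i ⊕ C'_i = P_i ⊕ P'_i and thus P'_i = P_i ⊕ C_i ⊕ C'_i.
P'1: 0b11101111 ⊕ 0b10000010 ⊕ 0b10001110 = 0b11100011.
P'2: 0b11001010 ⊕ 0b00101111 ⊕ 0b10010011 = 0b01110110.
P'3: 0b00101110 ⊕ 0b01110011 ⊕ 0b10000100 = 0b11011001.

P'1 = 0b11100011, P'2 = 0b01110110, P'3 = 0b11011001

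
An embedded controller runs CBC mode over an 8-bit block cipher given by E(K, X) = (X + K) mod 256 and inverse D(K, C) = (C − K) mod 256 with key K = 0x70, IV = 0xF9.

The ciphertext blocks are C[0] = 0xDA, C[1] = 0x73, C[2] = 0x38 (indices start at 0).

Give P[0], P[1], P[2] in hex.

P[0] = 0x93, P[1] = 0xD9, P[2] = 0xBB

CBC decryption: P_i = D(K, C_i) ⊕ C_{i−1}, with C_{−1} = IV.
P[0]: D(K, 0xDA) = 0x6A; 0x6A ⊕ 0xF9 = 0x93.
P[1]: D(K, 0x73) = 0x03; 0x03 ⊕ 0xDA = 0xD9.
P[2]: D(K, 0x38) = 0xC8; 0xC8 ⊕ 0x73 = 0xBB.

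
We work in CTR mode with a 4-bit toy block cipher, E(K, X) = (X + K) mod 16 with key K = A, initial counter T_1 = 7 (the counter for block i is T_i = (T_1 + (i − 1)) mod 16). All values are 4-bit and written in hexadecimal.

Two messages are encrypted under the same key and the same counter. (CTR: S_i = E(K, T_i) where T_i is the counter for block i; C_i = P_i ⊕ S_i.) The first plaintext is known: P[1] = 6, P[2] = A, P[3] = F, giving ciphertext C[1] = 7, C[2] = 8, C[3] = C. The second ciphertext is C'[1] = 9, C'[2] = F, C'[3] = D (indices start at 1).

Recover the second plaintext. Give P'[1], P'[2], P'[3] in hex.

In CTR with a reused counter, both messages share the same keystream S_i, so C_i ⊕ C'_i = P_i ⊕ P'_i and thus P'_i = P_i ⊕ C_i ⊕ C'_i.
P'[1]: 6 ⊕ 7 ⊕ 9 = 8.
P'[2]: A ⊕ 8 ⊕ F = D.
P'[3]: F ⊕ C ⊕ D = E.

P'[1] = 8, P'[2] = D, P'[3] = E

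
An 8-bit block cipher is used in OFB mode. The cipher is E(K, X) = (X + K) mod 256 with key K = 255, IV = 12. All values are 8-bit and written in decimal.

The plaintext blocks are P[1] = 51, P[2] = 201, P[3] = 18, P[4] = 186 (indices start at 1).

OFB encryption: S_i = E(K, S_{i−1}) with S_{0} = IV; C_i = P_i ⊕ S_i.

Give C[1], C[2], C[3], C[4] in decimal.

C[1] = 56, C[2] = 195, C[3] = 27, C[4] = 178

C[1]: S = E(K, 12) = 11; 51 ⊕ 11 = 56.
C[2]: S = E(K, 11) = 10; 201 ⊕ 10 = 195.
C[3]: S = E(K, 10) = 9; 18 ⊕ 9 = 27.
C[4]: S = E(K, 9) = 8; 186 ⊕ 8 = 178.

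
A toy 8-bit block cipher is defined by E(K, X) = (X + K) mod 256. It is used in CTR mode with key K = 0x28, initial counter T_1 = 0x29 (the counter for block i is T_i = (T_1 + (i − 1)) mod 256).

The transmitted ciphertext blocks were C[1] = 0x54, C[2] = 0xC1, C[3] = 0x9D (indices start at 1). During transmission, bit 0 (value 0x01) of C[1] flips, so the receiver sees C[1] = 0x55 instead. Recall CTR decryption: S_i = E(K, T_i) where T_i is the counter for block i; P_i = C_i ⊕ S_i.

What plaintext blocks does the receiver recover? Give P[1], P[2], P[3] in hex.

Only C[1] changed, to 0x55. In CTR, a change in C_i flips the same bit in P_i only; the keystream is unaffected. Decrypting the received ciphertext:
P[1]: T = 0x29, S = E(K, T) = 0x51; 0x55 ⊕ 0x51 = 0x04.
P[2]: T = 0x2A, S = E(K, T) = 0x52; 0xC1 ⊕ 0x52 = 0x93.
P[3]: T = 0x2B, S = E(K, T) = 0x53; 0x9D ⊕ 0x53 = 0xCE.
Blocks that differ from the original plaintext: P[1].

P[1] = 0x04, P[2] = 0x93, P[3] = 0xCE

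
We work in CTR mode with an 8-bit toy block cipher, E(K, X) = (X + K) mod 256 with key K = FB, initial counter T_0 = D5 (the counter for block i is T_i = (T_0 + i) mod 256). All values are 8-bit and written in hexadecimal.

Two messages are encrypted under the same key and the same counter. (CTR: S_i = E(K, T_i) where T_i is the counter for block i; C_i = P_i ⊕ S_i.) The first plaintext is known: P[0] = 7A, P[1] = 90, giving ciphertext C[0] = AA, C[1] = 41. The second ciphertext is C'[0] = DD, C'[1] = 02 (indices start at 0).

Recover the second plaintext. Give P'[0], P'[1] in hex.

In CTR with a reused counter, both messages share the same keystream S_i, so C_i ⊕ C'_i = P_i ⊕ P'_i and thus P'_i = P_i ⊕ C_i ⊕ C'_i.
P'[0]: 7A ⊕ AA ⊕ DD = 0D.
P'[1]: 90 ⊕ 41 ⊕ 02 = D3.

P'[0] = 0D, P'[1] = D3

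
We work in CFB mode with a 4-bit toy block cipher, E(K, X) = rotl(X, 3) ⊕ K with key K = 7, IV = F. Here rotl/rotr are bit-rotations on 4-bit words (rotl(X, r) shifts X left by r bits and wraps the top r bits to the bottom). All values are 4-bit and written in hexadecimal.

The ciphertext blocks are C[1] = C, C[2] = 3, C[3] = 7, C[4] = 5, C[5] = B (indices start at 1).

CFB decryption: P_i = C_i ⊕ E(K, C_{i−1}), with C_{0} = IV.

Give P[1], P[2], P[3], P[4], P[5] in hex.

P[1]: E(K, F) = 8; C ⊕ 8 = 4.
P[2]: E(K, C) = 1; 3 ⊕ 1 = 2.
P[3]: E(K, 3) = E; 7 ⊕ E = 9.
P[4]: E(K, 7) = C; 5 ⊕ C = 9.
P[5]: E(K, 5) = D; B ⊕ D = 6.

P[1] = 4, P[2] = 2, P[3] = 9, P[4] = 9, P[5] = 6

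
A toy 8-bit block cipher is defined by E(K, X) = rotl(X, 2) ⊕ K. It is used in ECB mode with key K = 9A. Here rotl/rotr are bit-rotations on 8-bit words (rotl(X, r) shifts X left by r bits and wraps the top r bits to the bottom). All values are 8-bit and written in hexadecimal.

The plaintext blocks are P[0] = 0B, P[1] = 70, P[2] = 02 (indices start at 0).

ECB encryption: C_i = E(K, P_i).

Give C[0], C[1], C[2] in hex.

C[0] = B6, C[1] = 5B, C[2] = 92

C[0]: E(K, 0B) = B6.
C[1]: E(K, 70) = 5B.
C[2]: E(K, 02) = 92.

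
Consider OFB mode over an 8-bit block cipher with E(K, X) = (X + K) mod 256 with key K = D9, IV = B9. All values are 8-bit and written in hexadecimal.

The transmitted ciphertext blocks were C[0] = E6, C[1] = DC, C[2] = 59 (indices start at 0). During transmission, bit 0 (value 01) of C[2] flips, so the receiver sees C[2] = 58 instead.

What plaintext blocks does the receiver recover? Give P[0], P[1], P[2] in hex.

OFB decryption: S_i = E(K, S_{i−1}) with S_{−1} = IV; P_i = C_i ⊕ S_i.
Only C[2] changed, to 58. In OFB, a change in C_i flips the same bit in P_i only; the keystream is unaffected. Decrypting the received ciphertext:
P[0]: S = E(K, B9) = 92; E6 ⊕ 92 = 74.
P[1]: S = E(K, 92) = 6B; DC ⊕ 6B = B7.
P[2]: S = E(K, 6B) = 44; 58 ⊕ 44 = 1C.
Blocks that differ from the original plaintext: P[2].

P[0] = 74, P[1] = B7, P[2] = 1C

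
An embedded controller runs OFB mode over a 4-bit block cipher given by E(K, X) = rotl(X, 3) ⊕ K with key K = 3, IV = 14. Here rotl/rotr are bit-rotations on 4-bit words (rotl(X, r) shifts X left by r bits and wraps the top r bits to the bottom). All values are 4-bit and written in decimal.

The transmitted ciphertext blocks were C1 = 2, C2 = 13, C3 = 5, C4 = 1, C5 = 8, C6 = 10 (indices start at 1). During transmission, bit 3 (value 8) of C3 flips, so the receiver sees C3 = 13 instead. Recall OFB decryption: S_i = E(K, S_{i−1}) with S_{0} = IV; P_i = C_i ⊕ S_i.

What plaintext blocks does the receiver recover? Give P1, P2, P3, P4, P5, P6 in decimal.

P1 = 6, P2 = 12, P3 = 6, P4 = 15, P5 = 12, P6 = 11

Only C3 changed, to 13. In OFB, a change in C_i flips the same bit in P_i only; the keystream is unaffected. Decrypting the received ciphertext:
P1: S = E(K, 14) = 4; 2 ⊕ 4 = 6.
P2: S = E(K, 4) = 1; 13 ⊕ 1 = 12.
P3: S = E(K, 1) = 11; 13 ⊕ 11 = 6.
P4: S = E(K, 11) = 14; 1 ⊕ 14 = 15.
P5: S = E(K, 14) = 4; 8 ⊕ 4 = 12.
P6: S = E(K, 4) = 1; 10 ⊕ 1 = 11.
Blocks that differ from the original plaintext: P3.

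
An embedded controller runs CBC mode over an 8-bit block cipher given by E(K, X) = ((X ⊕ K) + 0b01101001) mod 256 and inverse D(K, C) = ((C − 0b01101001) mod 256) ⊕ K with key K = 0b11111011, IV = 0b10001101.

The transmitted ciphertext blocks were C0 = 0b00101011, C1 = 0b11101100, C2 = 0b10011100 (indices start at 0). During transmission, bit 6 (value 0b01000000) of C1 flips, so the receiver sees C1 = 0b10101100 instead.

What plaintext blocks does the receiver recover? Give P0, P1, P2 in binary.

CBC decryption: P_i = D(K, C_i) ⊕ C_{i−1}, with C_{−1} = IV.
Only C1 changed, to 0b10101100. In CBC, a change in C_i garbles P_i and flips the same bit in P_{i+1}. Decrypting the received ciphertext:
P0: D(K, 0b00101011) = 0b00111001; 0b00111001 ⊕ 0b10001101 = 0b10110100.
P1: D(K, 0b10101100) = 0b10111000; 0b10111000 ⊕ 0b00101011 = 0b10010011.
P2: D(K, 0b10011100) = 0b11001000; 0b11001000 ⊕ 0b10101100 = 0b01100100.
Blocks that differ from the original plaintext: P1, P2.

P0 = 0b10110100, P1 = 0b10010011, P2 = 0b01100100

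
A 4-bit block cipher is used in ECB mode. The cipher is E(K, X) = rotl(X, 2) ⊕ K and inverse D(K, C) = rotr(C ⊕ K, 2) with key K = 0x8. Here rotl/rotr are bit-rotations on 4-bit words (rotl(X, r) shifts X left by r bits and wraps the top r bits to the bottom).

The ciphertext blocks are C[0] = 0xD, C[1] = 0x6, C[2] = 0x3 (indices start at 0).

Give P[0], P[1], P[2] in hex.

P[0] = 0x5, P[1] = 0xB, P[2] = 0xE

ECB decryption: P_i = D(K, C_i).
P[0]: D(K, 0xD) = 0x5.
P[1]: D(K, 0x6) = 0xB.
P[2]: D(K, 0x3) = 0xE.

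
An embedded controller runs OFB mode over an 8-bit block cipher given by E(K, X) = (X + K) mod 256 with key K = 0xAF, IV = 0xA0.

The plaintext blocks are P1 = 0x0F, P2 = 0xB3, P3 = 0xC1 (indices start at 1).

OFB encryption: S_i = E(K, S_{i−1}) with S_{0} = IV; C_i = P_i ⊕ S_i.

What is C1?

C1 = 0x40

C1: S = E(K, 0xA0) = 0x4F; 0x0F ⊕ 0x4F = 0x40.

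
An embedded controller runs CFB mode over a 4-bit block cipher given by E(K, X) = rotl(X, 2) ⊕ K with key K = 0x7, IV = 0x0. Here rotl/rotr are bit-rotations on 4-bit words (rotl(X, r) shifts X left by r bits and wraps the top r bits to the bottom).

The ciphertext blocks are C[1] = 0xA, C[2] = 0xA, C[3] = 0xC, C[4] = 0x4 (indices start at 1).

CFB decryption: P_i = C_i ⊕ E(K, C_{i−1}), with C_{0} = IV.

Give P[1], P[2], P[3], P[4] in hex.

P[1] = 0xD, P[2] = 0x7, P[3] = 0x1, P[4] = 0x0

P[1]: E(K, 0x0) = 0x7; 0xA ⊕ 0x7 = 0xD.
P[2]: E(K, 0xA) = 0xD; 0xA ⊕ 0xD = 0x7.
P[3]: E(K, 0xA) = 0xD; 0xC ⊕ 0xD = 0x1.
P[4]: E(K, 0xC) = 0x4; 0x4 ⊕ 0x4 = 0x0.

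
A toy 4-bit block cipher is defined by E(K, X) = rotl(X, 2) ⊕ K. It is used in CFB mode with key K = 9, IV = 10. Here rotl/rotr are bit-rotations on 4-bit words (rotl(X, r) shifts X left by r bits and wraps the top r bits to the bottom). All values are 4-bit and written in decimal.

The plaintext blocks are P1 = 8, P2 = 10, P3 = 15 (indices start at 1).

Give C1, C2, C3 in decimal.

C1 = 11, C2 = 13, C3 = 1

CFB encryption: C_i = P_i ⊕ E(K, C_{i−1}), with C_{0} = IV.
C1: E(K, 10) = 3; 8 ⊕ 3 = 11.
C2: E(K, 11) = 7; 10 ⊕ 7 = 13.
C3: E(K, 13) = 14; 15 ⊕ 14 = 1.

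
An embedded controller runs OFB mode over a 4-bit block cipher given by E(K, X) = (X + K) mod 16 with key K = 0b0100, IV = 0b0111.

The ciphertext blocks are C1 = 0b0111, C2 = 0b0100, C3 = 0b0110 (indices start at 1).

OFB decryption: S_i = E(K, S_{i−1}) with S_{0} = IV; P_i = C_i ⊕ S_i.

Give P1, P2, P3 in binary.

P1: S = E(K, 0b0111) = 0b1011; 0b0111 ⊕ 0b1011 = 0b1100.
P2: S = E(K, 0b1011) = 0b1111; 0b0100 ⊕ 0b1111 = 0b1011.
P3: S = E(K, 0b1111) = 0b0011; 0b0110 ⊕ 0b0011 = 0b0101.

P1 = 0b1100, P2 = 0b1011, P3 = 0b0101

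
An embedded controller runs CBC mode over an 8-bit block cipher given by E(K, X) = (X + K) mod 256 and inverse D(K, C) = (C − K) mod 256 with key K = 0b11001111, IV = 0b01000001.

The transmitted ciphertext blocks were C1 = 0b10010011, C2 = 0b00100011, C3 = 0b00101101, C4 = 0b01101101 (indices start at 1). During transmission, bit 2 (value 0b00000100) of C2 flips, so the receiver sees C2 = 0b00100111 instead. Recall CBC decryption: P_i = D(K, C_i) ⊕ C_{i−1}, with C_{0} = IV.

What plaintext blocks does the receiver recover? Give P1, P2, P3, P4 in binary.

Only C2 changed, to 0b00100111. In CBC, a change in C_i garbles P_i and flips the same bit in P_{i+1}. Decrypting the received ciphertext:
P1: D(K, 0b10010011) = 0b11000100; 0b11000100 ⊕ 0b01000001 = 0b10000101.
P2: D(K, 0b00100111) = 0b01011000; 0b01011000 ⊕ 0b10010011 = 0b11001011.
P3: D(K, 0b00101101) = 0b01011110; 0b01011110 ⊕ 0b00100111 = 0b01111001.
P4: D(K, 0b01101101) = 0b10011110; 0b10011110 ⊕ 0b00101101 = 0b10110011.
Blocks that differ from the original plaintext: P2, P3.

P1 = 0b10000101, P2 = 0b11001011, P3 = 0b01111001, P4 = 0b10110011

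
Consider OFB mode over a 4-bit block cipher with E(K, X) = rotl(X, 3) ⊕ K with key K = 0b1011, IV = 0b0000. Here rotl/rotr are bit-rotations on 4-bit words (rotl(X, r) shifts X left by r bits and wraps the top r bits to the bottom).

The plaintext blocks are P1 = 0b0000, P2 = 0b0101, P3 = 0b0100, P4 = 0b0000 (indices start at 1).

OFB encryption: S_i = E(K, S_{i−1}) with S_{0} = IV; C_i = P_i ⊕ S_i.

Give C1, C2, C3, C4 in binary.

C1: S = E(K, 0b0000) = 0b1011; 0b0000 ⊕ 0b1011 = 0b1011.
C2: S = E(K, 0b1011) = 0b0110; 0b0101 ⊕ 0b0110 = 0b0011.
C3: S = E(K, 0b0110) = 0b1000; 0b0100 ⊕ 0b1000 = 0b1100.
C4: S = E(K, 0b1000) = 0b1111; 0b0000 ⊕ 0b1111 = 0b1111.

C1 = 0b1011, C2 = 0b0011, C3 = 0b1100, C4 = 0b1111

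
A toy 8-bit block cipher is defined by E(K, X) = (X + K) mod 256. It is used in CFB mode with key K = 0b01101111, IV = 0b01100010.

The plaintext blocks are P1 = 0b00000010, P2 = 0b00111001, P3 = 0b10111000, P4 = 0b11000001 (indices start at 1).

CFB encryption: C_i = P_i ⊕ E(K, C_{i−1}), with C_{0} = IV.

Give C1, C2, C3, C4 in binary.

C1: E(K, 0b01100010) = 0b11010001; 0b00000010 ⊕ 0b11010001 = 0b11010011.
C2: E(K, 0b11010011) = 0b01000010; 0b00111001 ⊕ 0b01000010 = 0b01111011.
C3: E(K, 0b01111011) = 0b11101010; 0b10111000 ⊕ 0b11101010 = 0b01010010.
C4: E(K, 0b01010010) = 0b11000001; 0b11000001 ⊕ 0b11000001 = 0b00000000.

C1 = 0b11010011, C2 = 0b01111011, C3 = 0b01010010, C4 = 0b00000000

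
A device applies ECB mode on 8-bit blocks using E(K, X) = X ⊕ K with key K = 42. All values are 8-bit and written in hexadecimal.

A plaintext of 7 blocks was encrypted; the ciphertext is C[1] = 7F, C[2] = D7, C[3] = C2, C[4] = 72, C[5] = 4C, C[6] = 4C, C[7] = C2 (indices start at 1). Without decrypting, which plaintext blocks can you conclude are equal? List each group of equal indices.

ECB encrypts each block independently with the same key, so equal ciphertext blocks imply equal plaintext blocks.
C[3] = C[7] = C2, so P[3] = P[7].
C[5] = C[6] = 4C, so P[5] = P[6].

P[3] = P[7]; P[5] = P[6]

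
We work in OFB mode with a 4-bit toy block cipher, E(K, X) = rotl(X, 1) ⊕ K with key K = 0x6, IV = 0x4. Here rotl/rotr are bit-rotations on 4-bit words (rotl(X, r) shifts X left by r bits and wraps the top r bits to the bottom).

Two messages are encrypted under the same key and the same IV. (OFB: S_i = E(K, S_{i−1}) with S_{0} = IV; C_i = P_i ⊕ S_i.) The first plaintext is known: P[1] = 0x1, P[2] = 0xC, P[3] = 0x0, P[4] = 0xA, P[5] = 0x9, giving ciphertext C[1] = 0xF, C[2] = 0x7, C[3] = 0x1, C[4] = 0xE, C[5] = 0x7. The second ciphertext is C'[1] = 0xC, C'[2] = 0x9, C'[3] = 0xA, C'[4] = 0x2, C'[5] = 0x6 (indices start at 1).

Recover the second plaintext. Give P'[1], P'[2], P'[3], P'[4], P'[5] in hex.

In OFB with a reused IV, both messages share the same keystream S_i, so C_i ⊕ C'_i = P_i ⊕ P'_i and thus P'_i = P_i ⊕ C_i ⊕ C'_i.
P'[1]: 0x1 ⊕ 0xF ⊕ 0xC = 0x2.
P'[2]: 0xC ⊕ 0x7 ⊕ 0x9 = 0x2.
P'[3]: 0x0 ⊕ 0x1 ⊕ 0xA = 0xB.
P'[4]: 0xA ⊕ 0xE ⊕ 0x2 = 0x6.
P'[5]: 0x9 ⊕ 0x7 ⊕ 0x6 = 0x8.

P'[1] = 0x2, P'[2] = 0x2, P'[3] = 0xB, P'[4] = 0x6, P'[5] = 0x8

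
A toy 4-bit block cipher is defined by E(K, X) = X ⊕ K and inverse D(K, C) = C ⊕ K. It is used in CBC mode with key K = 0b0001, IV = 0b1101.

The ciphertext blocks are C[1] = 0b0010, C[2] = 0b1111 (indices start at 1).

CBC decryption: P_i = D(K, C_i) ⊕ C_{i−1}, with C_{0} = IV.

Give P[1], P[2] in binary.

P[1] = 0b1110, P[2] = 0b1100

P[1]: D(K, 0b0010) = 0b0011; 0b0011 ⊕ 0b1101 = 0b1110.
P[2]: D(K, 0b1111) = 0b1110; 0b1110 ⊕ 0b0010 = 0b1100.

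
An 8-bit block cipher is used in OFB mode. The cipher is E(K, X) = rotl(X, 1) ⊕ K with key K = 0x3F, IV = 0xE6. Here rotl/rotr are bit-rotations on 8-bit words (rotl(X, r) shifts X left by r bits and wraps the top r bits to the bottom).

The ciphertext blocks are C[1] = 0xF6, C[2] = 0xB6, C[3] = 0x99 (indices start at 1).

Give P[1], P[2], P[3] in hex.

P[1] = 0x04, P[2] = 0x6C, P[3] = 0x13

OFB decryption: S_i = E(K, S_{i−1}) with S_{0} = IV; P_i = C_i ⊕ S_i.
P[1]: S = E(K, 0xE6) = 0xF2; 0xF6 ⊕ 0xF2 = 0x04.
P[2]: S = E(K, 0xF2) = 0xDA; 0xB6 ⊕ 0xDA = 0x6C.
P[3]: S = E(K, 0xDA) = 0x8A; 0x99 ⊕ 0x8A = 0x13.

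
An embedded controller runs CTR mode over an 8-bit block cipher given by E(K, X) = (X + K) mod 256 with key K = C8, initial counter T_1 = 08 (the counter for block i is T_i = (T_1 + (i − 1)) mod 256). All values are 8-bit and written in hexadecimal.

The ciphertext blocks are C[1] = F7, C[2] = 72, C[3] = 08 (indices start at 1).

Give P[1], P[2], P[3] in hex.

P[1] = 27, P[2] = A3, P[3] = DA

CTR decryption: S_i = E(K, T_i) where T_i is the counter for block i; P_i = C_i ⊕ S_i.
P[1]: T = 08, S = E(K, T) = D0; F7 ⊕ D0 = 27.
P[2]: T = 09, S = E(K, T) = D1; 72 ⊕ D1 = A3.
P[3]: T = 0A, S = E(K, T) = D2; 08 ⊕ D2 = DA.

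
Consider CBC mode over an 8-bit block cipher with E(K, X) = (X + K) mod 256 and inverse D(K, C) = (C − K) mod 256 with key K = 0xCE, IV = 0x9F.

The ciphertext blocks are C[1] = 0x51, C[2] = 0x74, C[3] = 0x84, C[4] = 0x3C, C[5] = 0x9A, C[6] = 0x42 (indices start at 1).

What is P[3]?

P[3] = 0xC2

CBC decryption: P_i = D(K, C_i) ⊕ C_{i−1}, with C_{0} = IV.
P[3]: D(K, 0x84) = 0xB6; 0xB6 ⊕ 0x74 = 0xC2.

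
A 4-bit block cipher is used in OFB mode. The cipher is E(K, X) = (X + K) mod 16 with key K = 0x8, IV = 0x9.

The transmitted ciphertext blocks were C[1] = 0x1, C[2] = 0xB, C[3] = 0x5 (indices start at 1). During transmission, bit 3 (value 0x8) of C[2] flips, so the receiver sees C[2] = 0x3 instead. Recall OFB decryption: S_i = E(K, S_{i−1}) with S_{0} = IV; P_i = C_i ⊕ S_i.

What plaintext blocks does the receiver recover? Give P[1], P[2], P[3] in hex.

P[1] = 0x0, P[2] = 0xA, P[3] = 0x4

Only C[2] changed, to 0x3. In OFB, a change in C_i flips the same bit in P_i only; the keystream is unaffected. Decrypting the received ciphertext:
P[1]: S = E(K, 0x9) = 0x1; 0x1 ⊕ 0x1 = 0x0.
P[2]: S = E(K, 0x1) = 0x9; 0x3 ⊕ 0x9 = 0xA.
P[3]: S = E(K, 0x9) = 0x1; 0x5 ⊕ 0x1 = 0x4.
Blocks that differ from the original plaintext: P[2].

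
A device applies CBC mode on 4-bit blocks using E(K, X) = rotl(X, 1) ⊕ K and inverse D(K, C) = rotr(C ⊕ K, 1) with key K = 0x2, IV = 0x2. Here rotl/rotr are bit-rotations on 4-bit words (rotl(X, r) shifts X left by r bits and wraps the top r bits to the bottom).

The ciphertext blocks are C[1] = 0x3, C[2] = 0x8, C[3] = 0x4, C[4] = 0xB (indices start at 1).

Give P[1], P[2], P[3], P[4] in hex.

P[1] = 0xA, P[2] = 0x6, P[3] = 0xB, P[4] = 0x8

CBC decryption: P_i = D(K, C_i) ⊕ C_{i−1}, with C_{0} = IV.
P[1]: D(K, 0x3) = 0x8; 0x8 ⊕ 0x2 = 0xA.
P[2]: D(K, 0x8) = 0x5; 0x5 ⊕ 0x3 = 0x6.
P[3]: D(K, 0x4) = 0x3; 0x3 ⊕ 0x8 = 0xB.
P[4]: D(K, 0xB) = 0xC; 0xC ⊕ 0x4 = 0x8.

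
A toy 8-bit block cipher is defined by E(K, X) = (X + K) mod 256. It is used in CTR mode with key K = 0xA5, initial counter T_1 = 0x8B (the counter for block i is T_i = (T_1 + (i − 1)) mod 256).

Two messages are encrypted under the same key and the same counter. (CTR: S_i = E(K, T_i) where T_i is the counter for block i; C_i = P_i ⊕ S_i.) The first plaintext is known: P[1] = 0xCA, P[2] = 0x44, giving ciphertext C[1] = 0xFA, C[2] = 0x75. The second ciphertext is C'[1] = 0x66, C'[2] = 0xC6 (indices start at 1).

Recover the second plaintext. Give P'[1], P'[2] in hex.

P'[1] = 0x56, P'[2] = 0xF7

In CTR with a reused counter, both messages share the same keystream S_i, so C_i ⊕ C'_i = P_i ⊕ P'_i and thus P'_i = P_i ⊕ C_i ⊕ C'_i.
P'[1]: 0xCA ⊕ 0xFA ⊕ 0x66 = 0x56.
P'[2]: 0x44 ⊕ 0x75 ⊕ 0xC6 = 0xF7.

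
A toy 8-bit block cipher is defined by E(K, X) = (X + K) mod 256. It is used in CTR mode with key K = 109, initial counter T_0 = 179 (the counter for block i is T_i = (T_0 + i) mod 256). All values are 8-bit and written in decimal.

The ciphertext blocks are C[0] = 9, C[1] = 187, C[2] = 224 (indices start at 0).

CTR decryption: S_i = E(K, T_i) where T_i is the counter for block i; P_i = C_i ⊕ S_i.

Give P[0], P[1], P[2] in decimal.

P[0]: T = 179, S = E(K, T) = 32; 9 ⊕ 32 = 41.
P[1]: T = 180, S = E(K, T) = 33; 187 ⊕ 33 = 154.
P[2]: T = 181, S = E(K, T) = 34; 224 ⊕ 34 = 194.

P[0] = 41, P[1] = 154, P[2] = 194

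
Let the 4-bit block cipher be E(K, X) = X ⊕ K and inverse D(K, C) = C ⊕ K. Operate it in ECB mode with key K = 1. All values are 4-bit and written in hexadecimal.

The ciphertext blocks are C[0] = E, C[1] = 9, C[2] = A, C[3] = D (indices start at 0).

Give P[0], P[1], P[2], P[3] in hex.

P[0] = F, P[1] = 8, P[2] = B, P[3] = C

ECB decryption: P_i = D(K, C_i).
P[0]: D(K, E) = F.
P[1]: D(K, 9) = 8.
P[2]: D(K, A) = B.
P[3]: D(K, D) = C.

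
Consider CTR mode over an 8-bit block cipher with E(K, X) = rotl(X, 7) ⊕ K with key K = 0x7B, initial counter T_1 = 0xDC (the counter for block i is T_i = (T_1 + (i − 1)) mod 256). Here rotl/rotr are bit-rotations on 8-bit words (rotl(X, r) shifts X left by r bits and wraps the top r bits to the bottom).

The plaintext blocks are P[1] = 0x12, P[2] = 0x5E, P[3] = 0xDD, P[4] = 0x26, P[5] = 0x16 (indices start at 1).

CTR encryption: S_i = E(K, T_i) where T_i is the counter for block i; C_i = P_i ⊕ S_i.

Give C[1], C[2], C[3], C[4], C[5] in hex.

C[1] = 0x07, C[2] = 0xCB, C[3] = 0xC9, C[4] = 0xB2, C[5] = 0x1D

C[1]: T = 0xDC, S = E(K, T) = 0x15; 0x12 ⊕ 0x15 = 0x07.
C[2]: T = 0xDD, S = E(K, T) = 0x95; 0x5E ⊕ 0x95 = 0xCB.
C[3]: T = 0xDE, S = E(K, T) = 0x14; 0xDD ⊕ 0x14 = 0xC9.
C[4]: T = 0xDF, S = E(K, T) = 0x94; 0x26 ⊕ 0x94 = 0xB2.
C[5]: T = 0xE0, S = E(K, T) = 0x0B; 0x16 ⊕ 0x0B = 0x1D.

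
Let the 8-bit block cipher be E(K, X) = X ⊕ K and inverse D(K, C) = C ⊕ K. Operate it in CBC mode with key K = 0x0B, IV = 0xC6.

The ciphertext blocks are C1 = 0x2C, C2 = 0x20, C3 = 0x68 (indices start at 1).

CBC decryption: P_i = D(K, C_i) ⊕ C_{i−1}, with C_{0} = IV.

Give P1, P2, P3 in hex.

P1: D(K, 0x2C) = 0x27; 0x27 ⊕ 0xC6 = 0xE1.
P2: D(K, 0x20) = 0x2B; 0x2B ⊕ 0x2C = 0x07.
P3: D(K, 0x68) = 0x63; 0x63 ⊕ 0x20 = 0x43.

P1 = 0xE1, P2 = 0x07, P3 = 0x43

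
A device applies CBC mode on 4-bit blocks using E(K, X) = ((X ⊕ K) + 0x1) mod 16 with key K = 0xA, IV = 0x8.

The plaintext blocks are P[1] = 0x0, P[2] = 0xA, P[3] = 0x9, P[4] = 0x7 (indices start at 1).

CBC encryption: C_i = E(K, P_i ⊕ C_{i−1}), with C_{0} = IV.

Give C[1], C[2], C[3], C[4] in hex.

C[1] = 0x3, C[2] = 0x4, C[3] = 0x8, C[4] = 0x6

C[1]: P[1] ⊕ 0x8 = 0x8; E(K, 0x8) = 0x3.
C[2]: P[2] ⊕ 0x3 = 0x9; E(K, 0x9) = 0x4.
C[3]: P[3] ⊕ 0x4 = 0xD; E(K, 0xD) = 0x8.
C[4]: P[4] ⊕ 0x8 = 0xF; E(K, 0xF) = 0x6.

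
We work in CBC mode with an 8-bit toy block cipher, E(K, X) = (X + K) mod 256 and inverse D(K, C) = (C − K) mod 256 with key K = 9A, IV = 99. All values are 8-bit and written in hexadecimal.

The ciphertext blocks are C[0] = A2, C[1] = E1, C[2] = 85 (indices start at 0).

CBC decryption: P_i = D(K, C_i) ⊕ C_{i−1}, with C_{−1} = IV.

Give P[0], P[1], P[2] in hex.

P[0]: D(K, A2) = 08; 08 ⊕ 99 = 91.
P[1]: D(K, E1) = 47; 47 ⊕ A2 = E5.
P[2]: D(K, 85) = EB; EB ⊕ E1 = 0A.

P[0] = 91, P[1] = E5, P[2] = 0A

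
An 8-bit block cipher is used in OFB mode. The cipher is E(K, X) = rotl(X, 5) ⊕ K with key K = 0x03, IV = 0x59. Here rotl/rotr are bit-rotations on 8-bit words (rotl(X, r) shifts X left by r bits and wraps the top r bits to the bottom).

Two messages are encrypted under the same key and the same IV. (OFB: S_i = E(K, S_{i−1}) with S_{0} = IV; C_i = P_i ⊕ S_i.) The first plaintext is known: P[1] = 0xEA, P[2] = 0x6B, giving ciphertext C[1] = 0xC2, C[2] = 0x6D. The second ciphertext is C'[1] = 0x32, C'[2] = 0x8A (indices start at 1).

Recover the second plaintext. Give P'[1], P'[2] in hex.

In OFB with a reused IV, both messages share the same keystream S_i, so C_i ⊕ C'_i = P_i ⊕ P'_i and thus P'_i = P_i ⊕ C_i ⊕ C'_i.
P'[1]: 0xEA ⊕ 0xC2 ⊕ 0x32 = 0x1A.
P'[2]: 0x6B ⊕ 0x6D ⊕ 0x8A = 0x8C.

P'[1] = 0x1A, P'[2] = 0x8C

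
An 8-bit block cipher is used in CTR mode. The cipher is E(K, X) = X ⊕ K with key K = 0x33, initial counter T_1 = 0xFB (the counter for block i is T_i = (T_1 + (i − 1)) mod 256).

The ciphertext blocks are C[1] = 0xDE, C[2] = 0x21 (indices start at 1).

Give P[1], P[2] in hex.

CTR decryption: S_i = E(K, T_i) where T_i is the counter for block i; P_i = C_i ⊕ S_i.
P[1]: T = 0xFB, S = E(K, T) = 0xC8; 0xDE ⊕ 0xC8 = 0x16.
P[2]: T = 0xFC, S = E(K, T) = 0xCF; 0x21 ⊕ 0xCF = 0xEE.

P[1] = 0x16, P[2] = 0xEE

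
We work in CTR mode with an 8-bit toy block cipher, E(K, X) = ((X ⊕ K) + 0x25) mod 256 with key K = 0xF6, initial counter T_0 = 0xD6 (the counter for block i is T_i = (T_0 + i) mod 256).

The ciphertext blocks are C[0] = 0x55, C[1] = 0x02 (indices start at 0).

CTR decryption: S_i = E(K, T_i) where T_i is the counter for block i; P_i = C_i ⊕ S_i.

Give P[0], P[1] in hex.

P[0]: T = 0xD6, S = E(K, T) = 0x45; 0x55 ⊕ 0x45 = 0x10.
P[1]: T = 0xD7, S = E(K, T) = 0x46; 0x02 ⊕ 0x46 = 0x44.

P[0] = 0x10, P[1] = 0x44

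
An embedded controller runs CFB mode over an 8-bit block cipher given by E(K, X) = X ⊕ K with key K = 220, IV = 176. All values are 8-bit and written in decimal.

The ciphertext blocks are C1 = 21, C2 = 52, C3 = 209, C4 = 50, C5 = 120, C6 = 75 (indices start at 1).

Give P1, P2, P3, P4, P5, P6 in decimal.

P1 = 121, P2 = 253, P3 = 57, P4 = 63, P5 = 150, P6 = 239

CFB decryption: P_i = C_i ⊕ E(K, C_{i−1}), with C_{0} = IV.
P1: E(K, 176) = 108; 21 ⊕ 108 = 121.
P2: E(K, 21) = 201; 52 ⊕ 201 = 253.
P3: E(K, 52) = 232; 209 ⊕ 232 = 57.
P4: E(K, 209) = 13; 50 ⊕ 13 = 63.
P5: E(K, 50) = 238; 120 ⊕ 238 = 150.
P6: E(K, 120) = 164; 75 ⊕ 164 = 239.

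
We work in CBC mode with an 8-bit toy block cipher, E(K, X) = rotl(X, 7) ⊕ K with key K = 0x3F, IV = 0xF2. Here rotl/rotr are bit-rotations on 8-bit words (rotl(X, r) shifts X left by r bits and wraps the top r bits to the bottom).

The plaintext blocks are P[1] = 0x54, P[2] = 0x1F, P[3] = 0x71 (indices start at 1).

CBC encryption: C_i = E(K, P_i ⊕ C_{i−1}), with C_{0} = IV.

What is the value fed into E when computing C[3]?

0xF7

C[1]: P[1] ⊕ 0xF2 = 0xA6; E(K, 0xA6) = 0x6C.
C[2]: P[2] ⊕ 0x6C = 0x73; E(K, 0x73) = 0x86.
C[3]: P[3] ⊕ 0x86 = 0xF7; E(K, 0xF7) = 0xC4.
So the input to E for block [3] is 0xF7.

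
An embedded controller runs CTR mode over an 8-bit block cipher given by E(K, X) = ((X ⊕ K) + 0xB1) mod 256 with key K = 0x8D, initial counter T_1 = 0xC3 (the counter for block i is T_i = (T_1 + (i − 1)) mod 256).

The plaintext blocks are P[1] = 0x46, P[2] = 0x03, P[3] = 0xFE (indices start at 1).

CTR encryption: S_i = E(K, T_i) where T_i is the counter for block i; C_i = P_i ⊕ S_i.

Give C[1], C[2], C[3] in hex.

C[1]: T = 0xC3, S = E(K, T) = 0xFF; 0x46 ⊕ 0xFF = 0xB9.
C[2]: T = 0xC4, S = E(K, T) = 0xFA; 0x03 ⊕ 0xFA = 0xF9.
C[3]: T = 0xC5, S = E(K, T) = 0xF9; 0xFE ⊕ 0xF9 = 0x07.

C[1] = 0xB9, C[2] = 0xF9, C[3] = 0x07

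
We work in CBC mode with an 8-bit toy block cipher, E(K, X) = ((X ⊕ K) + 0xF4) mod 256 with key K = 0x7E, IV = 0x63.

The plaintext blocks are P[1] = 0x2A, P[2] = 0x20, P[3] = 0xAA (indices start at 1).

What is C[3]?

C[3] = 0xB1

CBC encryption: C_i = E(K, P_i ⊕ C_{i−1}), with C_{0} = IV.
C[1]: P[1] ⊕ 0x63 = 0x49; E(K, 0x49) = 0x2B.
C[2]: P[2] ⊕ 0x2B = 0x0B; E(K, 0x0B) = 0x69.
C[3]: P[3] ⊕ 0x69 = 0xC3; E(K, 0xC3) = 0xB1.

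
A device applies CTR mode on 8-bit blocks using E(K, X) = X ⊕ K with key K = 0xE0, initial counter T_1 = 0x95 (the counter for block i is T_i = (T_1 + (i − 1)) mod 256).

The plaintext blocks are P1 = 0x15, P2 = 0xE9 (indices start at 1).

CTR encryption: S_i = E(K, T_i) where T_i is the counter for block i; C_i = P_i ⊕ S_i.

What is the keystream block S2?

0x76

C1: T = 0x95, S = E(K, T) = 0x75; 0x15 ⊕ 0x75 = 0x60.
C2: T = 0x96, S = E(K, T) = 0x76; 0xE9 ⊕ 0x76 = 0x9F.
So S2 = 0x76.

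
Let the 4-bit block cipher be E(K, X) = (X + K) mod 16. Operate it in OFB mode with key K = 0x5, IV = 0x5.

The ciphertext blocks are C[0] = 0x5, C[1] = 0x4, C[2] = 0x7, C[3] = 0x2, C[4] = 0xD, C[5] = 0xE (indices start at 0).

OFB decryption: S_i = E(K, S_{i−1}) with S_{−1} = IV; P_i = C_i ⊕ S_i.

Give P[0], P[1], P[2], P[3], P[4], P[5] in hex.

P[0]: S = E(K, 0x5) = 0xA; 0x5 ⊕ 0xA = 0xF.
P[1]: S = E(K, 0xA) = 0xF; 0x4 ⊕ 0xF = 0xB.
P[2]: S = E(K, 0xF) = 0x4; 0x7 ⊕ 0x4 = 0x3.
P[3]: S = E(K, 0x4) = 0x9; 0x2 ⊕ 0x9 = 0xB.
P[4]: S = E(K, 0x9) = 0xE; 0xD ⊕ 0xE = 0x3.
P[5]: S = E(K, 0xE) = 0x3; 0xE ⊕ 0x3 = 0xD.

P[0] = 0xF, P[1] = 0xB, P[2] = 0x3, P[3] = 0xB, P[4] = 0x3, P[5] = 0xD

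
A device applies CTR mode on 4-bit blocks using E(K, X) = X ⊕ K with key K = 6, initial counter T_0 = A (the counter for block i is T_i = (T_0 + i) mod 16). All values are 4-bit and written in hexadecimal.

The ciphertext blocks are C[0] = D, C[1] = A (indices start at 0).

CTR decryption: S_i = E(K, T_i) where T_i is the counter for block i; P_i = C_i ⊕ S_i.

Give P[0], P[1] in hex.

P[0]: T = A, S = E(K, T) = C; D ⊕ C = 1.
P[1]: T = B, S = E(K, T) = D; A ⊕ D = 7.

P[0] = 1, P[1] = 7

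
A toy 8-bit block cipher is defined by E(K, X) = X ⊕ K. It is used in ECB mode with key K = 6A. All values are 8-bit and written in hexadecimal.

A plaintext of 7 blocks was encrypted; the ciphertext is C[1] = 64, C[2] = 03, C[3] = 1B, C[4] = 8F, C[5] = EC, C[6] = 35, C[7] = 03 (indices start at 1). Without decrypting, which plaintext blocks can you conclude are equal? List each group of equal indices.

ECB encrypts each block independently with the same key, so equal ciphertext blocks imply equal plaintext blocks.
C[2] = C[7] = 03, so P[2] = P[7].

P[2] = P[7]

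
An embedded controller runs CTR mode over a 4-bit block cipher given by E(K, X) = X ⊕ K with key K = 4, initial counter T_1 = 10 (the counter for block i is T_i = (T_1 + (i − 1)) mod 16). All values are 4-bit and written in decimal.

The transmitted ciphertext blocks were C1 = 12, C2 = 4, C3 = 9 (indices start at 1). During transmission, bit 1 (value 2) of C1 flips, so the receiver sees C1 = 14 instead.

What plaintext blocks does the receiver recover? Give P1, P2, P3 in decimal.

P1 = 0, P2 = 11, P3 = 1

CTR decryption: S_i = E(K, T_i) where T_i is the counter for block i; P_i = C_i ⊕ S_i.
Only C1 changed, to 14. In CTR, a change in C_i flips the same bit in P_i only; the keystream is unaffected. Decrypting the received ciphertext:
P1: T = 10, S = E(K, T) = 14; 14 ⊕ 14 = 0.
P2: T = 11, S = E(K, T) = 15; 4 ⊕ 15 = 11.
P3: T = 12, S = E(K, T) = 8; 9 ⊕ 8 = 1.
Blocks that differ from the original plaintext: P1.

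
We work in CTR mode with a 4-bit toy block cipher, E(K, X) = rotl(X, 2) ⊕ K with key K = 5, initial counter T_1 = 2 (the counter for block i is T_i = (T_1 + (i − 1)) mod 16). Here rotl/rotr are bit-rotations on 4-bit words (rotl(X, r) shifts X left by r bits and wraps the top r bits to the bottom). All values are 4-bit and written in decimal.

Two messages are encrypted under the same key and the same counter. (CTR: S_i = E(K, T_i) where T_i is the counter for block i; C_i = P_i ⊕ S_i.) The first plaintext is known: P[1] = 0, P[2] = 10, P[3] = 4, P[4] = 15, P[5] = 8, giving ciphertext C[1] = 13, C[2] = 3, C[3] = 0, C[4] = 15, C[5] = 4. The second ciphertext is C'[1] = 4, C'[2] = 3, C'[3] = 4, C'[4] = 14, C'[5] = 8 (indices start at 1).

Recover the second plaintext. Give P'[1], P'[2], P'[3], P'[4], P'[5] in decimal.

P'[1] = 9, P'[2] = 10, P'[3] = 0, P'[4] = 14, P'[5] = 4

In CTR with a reused counter, both messages share the same keystream S_i, so C_i ⊕ C'_i = P_i ⊕ P'_i and thus P'_i = P_i ⊕ C_i ⊕ C'_i.
P'[1]: 0 ⊕ 13 ⊕ 4 = 9.
P'[2]: 10 ⊕ 3 ⊕ 3 = 10.
P'[3]: 4 ⊕ 0 ⊕ 4 = 0.
P'[4]: 15 ⊕ 15 ⊕ 14 = 14.
P'[5]: 8 ⊕ 4 ⊕ 8 = 4.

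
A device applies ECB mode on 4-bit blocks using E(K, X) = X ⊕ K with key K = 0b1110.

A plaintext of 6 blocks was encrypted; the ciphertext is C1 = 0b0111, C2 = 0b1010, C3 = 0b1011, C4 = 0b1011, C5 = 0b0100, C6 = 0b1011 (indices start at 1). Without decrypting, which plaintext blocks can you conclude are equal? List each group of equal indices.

P3 = P4 = P6

ECB encrypts each block independently with the same key, so equal ciphertext blocks imply equal plaintext blocks.
C3 = C4 = C6 = 0b1011, so P3 = P4 = P6.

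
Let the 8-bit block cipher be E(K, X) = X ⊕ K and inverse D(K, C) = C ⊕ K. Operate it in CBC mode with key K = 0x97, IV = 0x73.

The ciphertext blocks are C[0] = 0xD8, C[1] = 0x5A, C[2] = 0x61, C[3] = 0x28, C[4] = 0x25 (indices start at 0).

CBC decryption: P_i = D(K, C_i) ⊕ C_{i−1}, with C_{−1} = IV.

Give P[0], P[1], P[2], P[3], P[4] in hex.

P[0]: D(K, 0xD8) = 0x4F; 0x4F ⊕ 0x73 = 0x3C.
P[1]: D(K, 0x5A) = 0xCD; 0xCD ⊕ 0xD8 = 0x15.
P[2]: D(K, 0x61) = 0xF6; 0xF6 ⊕ 0x5A = 0xAC.
P[3]: D(K, 0x28) = 0xBF; 0xBF ⊕ 0x61 = 0xDE.
P[4]: D(K, 0x25) = 0xB2; 0xB2 ⊕ 0x28 = 0x9A.

P[0] = 0x3C, P[1] = 0x15, P[2] = 0xAC, P[3] = 0xDE, P[4] = 0x9A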